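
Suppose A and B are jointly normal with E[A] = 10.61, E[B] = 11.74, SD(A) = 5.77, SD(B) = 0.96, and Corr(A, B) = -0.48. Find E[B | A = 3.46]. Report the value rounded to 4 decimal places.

For a bivariate normal, E[B | A=x] = μ_B + ρ·(σ_B/σ_A)·(x − μ_A).
E[B | A=3.46] = 11.74 + (-0.48)·(0.96/5.77)·(3.46 − (10.61)) = 11.74 + (-0.079861)·(-7.15) = 12.3110.

12.3110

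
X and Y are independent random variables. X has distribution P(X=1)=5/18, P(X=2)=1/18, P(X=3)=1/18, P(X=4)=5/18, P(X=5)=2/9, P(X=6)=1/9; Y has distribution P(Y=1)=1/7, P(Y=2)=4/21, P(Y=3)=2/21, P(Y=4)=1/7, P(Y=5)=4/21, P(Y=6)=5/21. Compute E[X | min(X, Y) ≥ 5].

16/3

P(min(X, Y) ≥ 5) = 1/7.
Summing X·P(x,y) over outcomes with min(X, Y) ≥ 5 gives 16/21.
E[X | min(X, Y) ≥ 5] = (16/21) / (1/7) = 16/3.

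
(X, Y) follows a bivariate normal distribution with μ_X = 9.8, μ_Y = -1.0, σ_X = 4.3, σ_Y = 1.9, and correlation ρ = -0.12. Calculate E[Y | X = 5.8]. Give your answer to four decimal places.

E[Y | X=x] = μ_Y + ρ(σ_Y/σ_X)(x − μ_X) for jointly normal variables.
E[Y | X=5.8] = -1.0 + (-0.12)·(1.9/4.3)·(5.8 − (9.8)) = -1.0 + (-0.053023)·(-4) = -0.7879.

-0.7879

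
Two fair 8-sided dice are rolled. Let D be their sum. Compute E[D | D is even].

9

P(D is even) = 1/2.
Σ over the event: 2·1/64 + 4·3/64 + 6·5/64 + 8·7/64 + 10·7/64 + 12·5/64 + 14·3/64 + 16·1/64 = 9/2.
E[D | D is even] = (9/2) / (1/2) = 9.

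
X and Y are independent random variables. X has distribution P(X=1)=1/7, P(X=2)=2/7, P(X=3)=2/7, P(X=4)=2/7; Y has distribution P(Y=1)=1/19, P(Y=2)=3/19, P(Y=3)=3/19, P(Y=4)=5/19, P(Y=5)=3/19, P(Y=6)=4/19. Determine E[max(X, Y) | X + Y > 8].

P(X + Y > 8) = 22/133.
Summing max(X,Y)·P(x,y) over outcomes with X + Y > 8 gives 18/19.
E[max(X, Y) | X + Y > 8] = (18/19) / (22/133) = 63/11.

63/11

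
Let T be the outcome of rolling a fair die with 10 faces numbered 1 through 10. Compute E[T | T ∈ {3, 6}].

9/2

P(T ∈ {3, 6}) = 1/5.
Σ over the event: 3·1/10 + 6·1/10 = 9/10.
E[T | T ∈ {3, 6}] = (9/10) / (1/5) = 9/2.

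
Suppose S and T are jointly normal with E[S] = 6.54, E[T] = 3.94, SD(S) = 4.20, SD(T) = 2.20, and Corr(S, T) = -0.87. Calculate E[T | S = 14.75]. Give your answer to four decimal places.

The regression of T on S has slope ρ·σ_T/σ_S and passes through (μ_S, μ_T).
E[T | S=14.75] = 3.94 + (-0.87)·(2.20/4.20)·(14.75 − (6.54)) = 3.94 + (-0.45571)·(8.21) = 0.1986.

0.1986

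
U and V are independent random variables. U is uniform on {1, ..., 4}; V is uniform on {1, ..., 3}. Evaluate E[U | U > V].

10/3

P(U > V) = 1/2.
Summing U·P(x,y) over outcomes with U > V gives 5/3.
E[U | U > V] = (5/3) / (1/2) = 10/3.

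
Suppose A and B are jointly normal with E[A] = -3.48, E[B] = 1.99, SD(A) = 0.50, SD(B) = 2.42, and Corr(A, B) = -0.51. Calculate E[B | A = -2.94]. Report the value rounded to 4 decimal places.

0.6571

For a bivariate normal, E[B | A=x] = μ_B + ρ·(σ_B/σ_A)·(x − μ_A).
E[B | A=-2.94] = 1.99 + (-0.51)·(2.42/0.50)·(-2.94 − (-3.48)) = 1.99 + (-2.4684)·(0.54) = 0.6571.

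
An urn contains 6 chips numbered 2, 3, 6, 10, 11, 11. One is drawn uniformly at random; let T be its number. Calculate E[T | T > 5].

P(T > 5) = 2/3.
Σ over the event: 6·1/6 + 10·1/6 + 11·1/3 = 19/3.
E[T | T > 5] = (19/3) / (2/3) = 19/2.

19/2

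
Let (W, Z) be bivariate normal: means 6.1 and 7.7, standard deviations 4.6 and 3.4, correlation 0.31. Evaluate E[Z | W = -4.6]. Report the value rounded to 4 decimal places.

For a bivariate normal, E[Z | W=x] = μ_Z + ρ·(σ_Z/σ_W)·(x − μ_W).
E[Z | W=-4.6] = 7.7 + (0.31)·(3.4/4.6)·(-4.6 − (6.1)) = 7.7 + (0.22913)·(-10.7) = 5.2483.

5.2483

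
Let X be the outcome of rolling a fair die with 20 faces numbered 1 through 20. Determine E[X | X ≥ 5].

P(X ≥ 5) = 4/5.
E[X | X ≥ 5] = (10) / (4/5) = 25/2.

25/2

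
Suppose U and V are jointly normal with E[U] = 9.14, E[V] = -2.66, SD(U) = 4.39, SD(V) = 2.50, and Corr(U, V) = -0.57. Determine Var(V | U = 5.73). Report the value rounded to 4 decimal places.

Var(V | U=x) = (1 − ρ²)·σ_V².
Var(V | U=5.73) = (2.50)²·(1 − (-0.57)²) = 6.25·0.6751 = 4.2194.

4.2194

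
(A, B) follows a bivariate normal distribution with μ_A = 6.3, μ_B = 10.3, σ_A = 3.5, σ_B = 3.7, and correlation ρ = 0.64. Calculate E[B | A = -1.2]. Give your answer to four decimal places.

The regression of B on A has slope ρ·σ_B/σ_A and passes through (μ_A, μ_B).
E[B | A=-1.2] = 10.3 + (0.64)·(3.7/3.5)·(-1.2 − (6.3)) = 10.3 + (0.67657)·(-7.5) = 5.2257.

5.2257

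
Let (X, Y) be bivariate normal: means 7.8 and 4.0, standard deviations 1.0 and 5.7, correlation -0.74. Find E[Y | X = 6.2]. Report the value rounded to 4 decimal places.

10.7488

E[Y | X=x] = μ_Y + ρ(σ_Y/σ_X)(x − μ_X) for jointly normal variables.
E[Y | X=6.2] = 4.0 + (-0.74)·(5.7/1.0)·(6.2 − (7.8)) = 4.0 + (-4.218)·(-1.6) = 10.7488.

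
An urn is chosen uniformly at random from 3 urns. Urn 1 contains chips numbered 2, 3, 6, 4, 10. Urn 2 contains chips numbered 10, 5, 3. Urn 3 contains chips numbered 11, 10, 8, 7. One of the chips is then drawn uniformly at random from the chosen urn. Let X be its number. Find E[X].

20/3

E[X | urn 1] = (2+3+6+4+10)/5 = 5.
E[X | urn 2] = (10+5+3)/3 = 6.
E[X | urn 3] = (11+10+8+7)/4 = 9.
E[X] = (1/3)·(5) + (1/3)·(6) + (1/3)·(9) = 20/3.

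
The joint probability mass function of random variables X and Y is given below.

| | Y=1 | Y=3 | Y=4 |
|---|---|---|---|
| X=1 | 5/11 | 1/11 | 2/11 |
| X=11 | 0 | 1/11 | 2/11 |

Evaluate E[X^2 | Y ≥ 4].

P(Y ≥ 4) = 4/11.
Σ X^2·P over the event = 1·(2/11) + 121·(2/11) = 244/11.
E[X^2 | Y ≥ 4] = (244/11) / (4/11) = 61.

61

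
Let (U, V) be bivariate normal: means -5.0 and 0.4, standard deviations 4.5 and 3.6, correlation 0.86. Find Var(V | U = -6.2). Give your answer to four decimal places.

3.3748

For a bivariate normal, Var(V | U=x) = σ_V²(1 − ρ²).
Var(V | U=-6.2) = (3.6)²·(1 − (0.86)²) = 12.96·0.2604 = 3.3748.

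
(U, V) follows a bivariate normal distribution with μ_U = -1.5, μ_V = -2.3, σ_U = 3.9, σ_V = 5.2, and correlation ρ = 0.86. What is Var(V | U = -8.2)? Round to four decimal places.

The conditional variance in a bivariate normal is σ_V²(1 − ρ²), independent of x.
Var(V | U=-8.2) = (5.2)²·(1 − (0.86)²) = 27.04·0.2604 = 7.0412.

7.0412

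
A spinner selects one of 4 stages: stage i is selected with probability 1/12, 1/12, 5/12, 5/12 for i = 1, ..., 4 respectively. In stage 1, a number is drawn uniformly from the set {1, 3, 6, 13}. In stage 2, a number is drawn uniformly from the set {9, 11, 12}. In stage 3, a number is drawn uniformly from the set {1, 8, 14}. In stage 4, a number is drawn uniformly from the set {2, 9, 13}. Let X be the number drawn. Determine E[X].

379/48

E[X | stage 1] = (1+3+6+13)/4 = 23/4.
E[X | stage 2] = (9+11+12)/3 = 32/3.
E[X | stage 3] = (1+8+14)/3 = 23/3.
E[X | stage 4] = (2+9+13)/3 = 8.
By the law of total expectation,
E[X] = (1/12)·(23/4) + (1/12)·(32/3) + (5/12)·(23/3) + (5/12)·(8) = 379/48.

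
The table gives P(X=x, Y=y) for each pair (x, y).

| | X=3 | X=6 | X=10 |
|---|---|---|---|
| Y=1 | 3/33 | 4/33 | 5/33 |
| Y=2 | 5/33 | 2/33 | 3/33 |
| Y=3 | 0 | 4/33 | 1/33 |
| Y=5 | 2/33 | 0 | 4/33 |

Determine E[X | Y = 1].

P(Y = 1) = 4/11.
Σ X·P over the event = 3·(3/33) + 6·(4/33) + 10·(5/33) = 83/33.
E[X | Y = 1] = (83/33) / (4/11) = 83/12.

83/12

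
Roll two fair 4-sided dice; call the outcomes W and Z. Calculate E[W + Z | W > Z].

5

Outcomes with W > Z: (2,1), (3,1), (3,2), (4,1), (4,2), (4,3), each with probability 1/16.
E[W + Z | W > Z] = (3 + 4 + 5 + 5 + 6 + 7) / 6 = 5.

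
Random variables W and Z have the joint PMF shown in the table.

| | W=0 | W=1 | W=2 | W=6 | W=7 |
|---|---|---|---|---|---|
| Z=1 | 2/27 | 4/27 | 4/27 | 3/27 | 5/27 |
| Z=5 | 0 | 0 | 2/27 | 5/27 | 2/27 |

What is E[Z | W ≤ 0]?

P(W ≤ 0) = 2/27.
Σ Z·P over the event = 1·(2/27) = 2/27.
E[Z | W ≤ 0] = (2/27) / (2/27) = 1.

1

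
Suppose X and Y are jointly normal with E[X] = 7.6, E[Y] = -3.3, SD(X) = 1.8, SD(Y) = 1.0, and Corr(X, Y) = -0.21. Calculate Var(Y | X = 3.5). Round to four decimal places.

0.9559

The conditional variance in a bivariate normal is σ_Y²(1 − ρ²), independent of x.
Var(Y | X=3.5) = (1.0)²·(1 − (-0.21)²) = 1·0.9559 = 0.9559.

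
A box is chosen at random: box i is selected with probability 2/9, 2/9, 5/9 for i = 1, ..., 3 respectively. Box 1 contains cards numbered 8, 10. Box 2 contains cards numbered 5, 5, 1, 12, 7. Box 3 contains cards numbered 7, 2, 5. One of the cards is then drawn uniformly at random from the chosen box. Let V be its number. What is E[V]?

160/27

E[V | box 1] = (8+10)/2 = 9.
E[V | box 2] = (5+5+1+12+7)/5 = 6.
E[V | box 3] = (7+2+5)/3 = 14/3.
E[V] = (2/9)·(9) + (2/9)·(6) + (5/9)·(14/3) = 160/27.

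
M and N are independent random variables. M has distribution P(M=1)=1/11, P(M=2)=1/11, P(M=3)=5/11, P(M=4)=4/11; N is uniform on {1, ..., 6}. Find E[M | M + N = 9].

P(M + N = 9) = 3/22.
Summing M·P(x,y) over outcomes with M + N = 9 gives 31/66.
E[M | M + N = 9] = (31/66) / (3/22) = 31/9.

31/9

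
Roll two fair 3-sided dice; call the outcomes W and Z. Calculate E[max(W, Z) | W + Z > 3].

Outcomes with W + Z > 3: (1,3), (2,2), (2,3), (3,1), (3,2), (3,3), each with probability 1/9.
E[max(W, Z) | W + Z > 3] = (3 + 2 + 3 + 3 + 3 + 3) / 6 = 17/6.

17/6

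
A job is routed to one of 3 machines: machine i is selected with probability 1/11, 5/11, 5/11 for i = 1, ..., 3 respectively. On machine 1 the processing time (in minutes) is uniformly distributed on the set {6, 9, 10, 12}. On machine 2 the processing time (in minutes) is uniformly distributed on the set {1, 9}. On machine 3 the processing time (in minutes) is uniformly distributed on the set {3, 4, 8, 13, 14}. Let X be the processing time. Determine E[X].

E[X | machine 1] = (6+9+10+12)/4 = 37/4.
E[X | machine 2] = (1+9)/2 = 5.
E[X | machine 3] = (3+4+8+13+14)/5 = 42/5.
E[X] = (1/11)·(37/4) + (5/11)·(5) + (5/11)·(42/5) = 305/44.

305/44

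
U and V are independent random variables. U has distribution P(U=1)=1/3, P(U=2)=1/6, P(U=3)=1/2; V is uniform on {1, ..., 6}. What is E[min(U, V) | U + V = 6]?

13/6

P(U + V = 6) = 1/6.
Summing min(U,V)·P(x,y) over outcomes with U + V = 6 gives 13/36.
E[min(U, V) | U + V = 6] = (13/36) / (1/6) = 13/6.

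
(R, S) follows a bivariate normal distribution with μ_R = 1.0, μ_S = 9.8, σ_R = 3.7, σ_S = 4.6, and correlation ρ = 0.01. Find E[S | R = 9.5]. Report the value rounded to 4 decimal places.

9.9057

The regression of S on R has slope ρ·σ_S/σ_R and passes through (μ_R, μ_S).
E[S | R=9.5] = 9.8 + (0.01)·(4.6/3.7)·(9.5 − (1.0)) = 9.8 + (0.012432)·(8.5) = 9.9057.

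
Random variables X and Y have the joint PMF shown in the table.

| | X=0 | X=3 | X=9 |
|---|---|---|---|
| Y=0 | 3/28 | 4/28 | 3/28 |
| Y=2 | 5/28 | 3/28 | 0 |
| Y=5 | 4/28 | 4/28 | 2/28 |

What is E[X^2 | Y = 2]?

27/8

P(Y = 2) = 2/7.
Σ X^2·P over the event = 0·(5/28) + 9·(3/28) = 27/28.
E[X^2 | Y = 2] = (27/28) / (2/7) = 27/8.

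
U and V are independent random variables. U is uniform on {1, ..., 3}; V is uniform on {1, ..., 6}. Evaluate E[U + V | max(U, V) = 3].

24/5

Outcomes with max(U, V) = 3: (1,3), (2,3), (3,1), (3,2), (3,3), each with probability 1/18.
E[U + V | max(U, V) = 3] = (4 + 5 + 4 + 5 + 6) / 5 = 24/5.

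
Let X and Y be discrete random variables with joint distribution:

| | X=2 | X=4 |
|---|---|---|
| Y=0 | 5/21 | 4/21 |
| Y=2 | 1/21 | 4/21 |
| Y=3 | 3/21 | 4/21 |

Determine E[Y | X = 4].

5/3

P(X = 4) = 4/7.
Σ Y·P over the event = 0·(4/21) + 2·(4/21) + 3·(4/21) = 20/21.
E[Y | X = 4] = (20/21) / (4/7) = 5/3.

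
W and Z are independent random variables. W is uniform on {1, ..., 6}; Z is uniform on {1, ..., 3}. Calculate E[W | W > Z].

P(W > Z) = 2/3.
Summing W·P(x,y) over outcomes with W > Z gives 53/18.
E[W | W > Z] = (53/18) / (2/3) = 53/12.

53/12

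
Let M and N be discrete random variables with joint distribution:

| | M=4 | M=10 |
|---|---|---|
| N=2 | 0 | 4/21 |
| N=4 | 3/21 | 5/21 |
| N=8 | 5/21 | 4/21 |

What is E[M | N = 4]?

31/4

P(N = 4) = 8/21.
Σ M·P over the event = 4·(3/21) + 10·(5/21) = 62/21.
E[M | N = 4] = (62/21) / (8/21) = 31/4.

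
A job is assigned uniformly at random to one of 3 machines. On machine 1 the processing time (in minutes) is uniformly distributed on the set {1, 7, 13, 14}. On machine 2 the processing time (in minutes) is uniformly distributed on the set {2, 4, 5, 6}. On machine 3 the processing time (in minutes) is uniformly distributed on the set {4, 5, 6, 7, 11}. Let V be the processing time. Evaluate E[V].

E[V | machine 1] = (1+7+13+14)/4 = 35/4.
E[V | machine 2] = (2+4+5+6)/4 = 17/4.
E[V | machine 3] = (4+5+6+7+11)/5 = 33/5.
E[V] = (1/3)·(35/4) + (1/3)·(17/4) + (1/3)·(33/5) = 98/15.

98/15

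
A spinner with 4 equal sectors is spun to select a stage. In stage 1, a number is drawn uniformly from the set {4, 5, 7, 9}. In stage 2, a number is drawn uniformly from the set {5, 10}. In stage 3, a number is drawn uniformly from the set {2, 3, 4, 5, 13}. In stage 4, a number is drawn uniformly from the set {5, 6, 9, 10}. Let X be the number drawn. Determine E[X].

E[X | stage 1] = (4+5+7+9)/4 = 25/4.
E[X | stage 2] = (5+10)/2 = 15/2.
E[X | stage 3] = (2+3+4+5+13)/5 = 27/5.
E[X | stage 4] = (5+6+9+10)/4 = 15/2.
E[X] = (1/4)·(25/4) + (1/4)·(15/2) + (1/4)·(27/5) + (1/4)·(15/2) = 533/80.

533/80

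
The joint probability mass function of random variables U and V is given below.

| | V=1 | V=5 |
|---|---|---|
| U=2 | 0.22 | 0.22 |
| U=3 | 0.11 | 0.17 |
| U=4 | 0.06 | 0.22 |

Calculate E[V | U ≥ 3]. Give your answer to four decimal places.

3.7857

P(U ≥ 3) = 0.56.
Summing V·P(U=x,V=y) over the conditioning event gives 2.12.
E[V | U ≥ 3] = (2.12) / (0.56) = 3.7857.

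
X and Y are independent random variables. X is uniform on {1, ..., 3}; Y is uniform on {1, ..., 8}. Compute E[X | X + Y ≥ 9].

7/3

Outcomes with X + Y ≥ 9: (1,8), (2,7), (2,8), (3,6), (3,7), (3,8), each with probability 1/24.
E[X | X + Y ≥ 9] = (1 + 2 + 2 + 3 + 3 + 3) / 6 = 7/3.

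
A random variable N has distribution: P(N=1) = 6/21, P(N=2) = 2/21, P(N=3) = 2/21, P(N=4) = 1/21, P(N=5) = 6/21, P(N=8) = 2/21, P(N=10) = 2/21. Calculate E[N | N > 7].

9

P(N > 7) = 4/21.
Σ over the event: 8·2/21 + 10·2/21 = 12/7.
E[N | N > 7] = (12/7) / (4/21) = 9.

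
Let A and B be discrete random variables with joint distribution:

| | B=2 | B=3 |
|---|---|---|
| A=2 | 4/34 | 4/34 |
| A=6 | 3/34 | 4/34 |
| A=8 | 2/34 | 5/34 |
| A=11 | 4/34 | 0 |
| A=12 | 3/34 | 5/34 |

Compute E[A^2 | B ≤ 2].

P(B ≤ 2) = 8/17.
Σ A^2·P over the event = 4·(4/34) + 36·(3/34) + 64·(2/34) + 121·(4/34) + 144·(3/34) = 584/17.
E[A^2 | B ≤ 2] = (584/17) / (8/17) = 73.

73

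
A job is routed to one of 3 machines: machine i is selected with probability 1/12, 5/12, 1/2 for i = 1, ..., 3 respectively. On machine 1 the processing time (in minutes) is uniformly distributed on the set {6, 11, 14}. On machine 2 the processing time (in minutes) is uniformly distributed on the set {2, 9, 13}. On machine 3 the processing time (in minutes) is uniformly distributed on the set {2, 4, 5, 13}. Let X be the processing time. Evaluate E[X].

E[X | machine 1] = (6+11+14)/3 = 31/3.
E[X | machine 2] = (2+9+13)/3 = 8.
E[X | machine 3] = (2+4+5+13)/4 = 6.
By the law of total expectation,
E[X] = (1/12)·(31/3) + (5/12)·(8) + (1/2)·(6) = 259/36.

259/36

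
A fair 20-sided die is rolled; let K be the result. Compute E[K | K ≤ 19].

10

P(K ≤ 19) = 19/20.
E[K | K ≤ 19] = (19/2) / (19/20) = 10.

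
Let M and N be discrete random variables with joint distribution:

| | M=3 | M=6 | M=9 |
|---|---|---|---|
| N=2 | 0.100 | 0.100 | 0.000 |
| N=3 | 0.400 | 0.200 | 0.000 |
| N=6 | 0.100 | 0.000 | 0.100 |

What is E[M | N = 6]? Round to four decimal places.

P(N = 6) = 0.200.
Summing M·P(M=x,N=y) over the conditioning event gives 1.200.
E[M | N = 6] = (1.200) / (0.200) = 6.0000.

6.0000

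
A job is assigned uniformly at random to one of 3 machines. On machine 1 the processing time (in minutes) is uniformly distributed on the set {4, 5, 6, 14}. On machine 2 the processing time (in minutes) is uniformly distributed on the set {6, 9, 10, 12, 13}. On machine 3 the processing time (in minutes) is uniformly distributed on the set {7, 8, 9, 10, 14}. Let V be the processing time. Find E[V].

E[V | machine 1] = (4+5+6+14)/4 = 29/4.
E[V | machine 2] = (6+9+10+12+13)/5 = 10.
E[V | machine 3] = (7+8+9+10+14)/5 = 48/5.
E[V] = (1/3)·(29/4) + (1/3)·(10) + (1/3)·(48/5) = 179/20.

179/20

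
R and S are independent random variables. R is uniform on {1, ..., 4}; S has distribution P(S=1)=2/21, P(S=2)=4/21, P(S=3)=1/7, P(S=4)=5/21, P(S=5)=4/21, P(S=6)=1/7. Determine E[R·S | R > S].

110/17

P(R > S) = 17/84.
Summing RS·P(x,y) over outcomes with R > S gives 55/42.
E[R·S | R > S] = (55/42) / (17/84) = 110/17.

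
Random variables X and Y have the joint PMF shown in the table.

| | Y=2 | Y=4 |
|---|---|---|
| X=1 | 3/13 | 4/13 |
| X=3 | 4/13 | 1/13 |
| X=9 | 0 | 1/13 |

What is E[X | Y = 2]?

P(Y = 2) = 7/13.
Σ X·P over the event = 1·(3/13) + 3·(4/13) = 15/13.
E[X | Y = 2] = (15/13) / (7/13) = 15/7.

15/7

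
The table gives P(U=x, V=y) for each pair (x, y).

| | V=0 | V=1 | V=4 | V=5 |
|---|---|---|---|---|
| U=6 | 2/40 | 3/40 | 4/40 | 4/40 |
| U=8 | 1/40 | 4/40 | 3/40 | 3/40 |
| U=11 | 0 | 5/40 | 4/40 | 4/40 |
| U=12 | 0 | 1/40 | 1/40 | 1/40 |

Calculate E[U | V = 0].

P(V = 0) = 3/40.
Σ U·P over the event = 6·(2/40) + 8·(1/40) = 1/2.
E[U | V = 0] = (1/2) / (3/40) = 20/3.

20/3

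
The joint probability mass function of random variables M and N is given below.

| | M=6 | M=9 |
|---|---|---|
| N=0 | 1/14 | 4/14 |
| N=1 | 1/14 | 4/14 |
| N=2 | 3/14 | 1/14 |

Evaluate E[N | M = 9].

P(M = 9) = 9/14.
Σ N·P over the event = 0·(4/14) + 1·(4/14) + 2·(1/14) = 3/7.
E[N | M = 9] = (3/7) / (9/14) = 2/3.

2/3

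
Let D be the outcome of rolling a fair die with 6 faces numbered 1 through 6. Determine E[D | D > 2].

9/2

Given D > 2, D is equally likely to be any of {3, 4, 5, 6}.
E[D | D > 2] = (3 + 4 + 5 + 6) / 4 = 9/2.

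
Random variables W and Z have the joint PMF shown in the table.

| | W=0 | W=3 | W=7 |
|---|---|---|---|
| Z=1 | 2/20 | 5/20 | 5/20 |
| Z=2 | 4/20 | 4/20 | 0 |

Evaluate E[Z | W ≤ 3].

P(W ≤ 3) = 3/4.
Σ Z·P over the event = 1·(2/20) + 2·(4/20) + 1·(5/20) + 2·(4/20) = 23/20.
E[Z | W ≤ 3] = (23/20) / (3/4) = 23/15.

23/15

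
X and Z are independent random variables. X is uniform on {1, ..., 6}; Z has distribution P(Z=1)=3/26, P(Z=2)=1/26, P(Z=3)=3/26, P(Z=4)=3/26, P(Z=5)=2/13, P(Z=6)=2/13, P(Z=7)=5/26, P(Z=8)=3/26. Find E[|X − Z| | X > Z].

P(X > Z) = 19/78.
Summing |X−Z|·P(x,y) over outcomes with X > Z gives 43/78.
E[|X − Z| | X > Z] = (43/78) / (19/78) = 43/19.

43/19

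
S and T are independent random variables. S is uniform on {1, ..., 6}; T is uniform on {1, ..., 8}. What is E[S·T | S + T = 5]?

Outcomes with S + T = 5: (1,4), (2,3), (3,2), (4,1), each with probability 1/48.
E[S·T | S + T = 5] = (4 + 6 + 6 + 4) / 4 = 5.

5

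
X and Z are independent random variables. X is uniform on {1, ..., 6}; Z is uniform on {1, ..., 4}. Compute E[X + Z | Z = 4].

P(Z = 4) = 1/4.
Summing (X+Z)·P(x,y) over outcomes with Z = 4 gives 15/8.
E[X + Z | Z = 4] = (15/8) / (1/4) = 15/2.

15/2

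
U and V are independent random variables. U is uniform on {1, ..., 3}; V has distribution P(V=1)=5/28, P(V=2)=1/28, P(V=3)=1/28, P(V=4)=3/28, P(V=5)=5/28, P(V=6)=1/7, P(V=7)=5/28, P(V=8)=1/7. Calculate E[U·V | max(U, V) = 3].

P(max(U, V) = 3) = 3/28.
Summing UV·P(x,y) over outcomes with max(U, V) = 3 gives 13/28.
E[U·V | max(U, V) = 3] = (13/28) / (3/28) = 13/3.

13/3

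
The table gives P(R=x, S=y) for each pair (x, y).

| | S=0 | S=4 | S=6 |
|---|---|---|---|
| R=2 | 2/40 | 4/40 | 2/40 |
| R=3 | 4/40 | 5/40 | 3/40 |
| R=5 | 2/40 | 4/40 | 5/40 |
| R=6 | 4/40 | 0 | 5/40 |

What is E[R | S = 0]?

P(S = 0) = 3/10.
Σ R·P over the event = 2·(2/40) + 3·(4/40) + 5·(2/40) + 6·(4/40) = 5/4.
E[R | S = 0] = (5/4) / (3/10) = 25/6.

25/6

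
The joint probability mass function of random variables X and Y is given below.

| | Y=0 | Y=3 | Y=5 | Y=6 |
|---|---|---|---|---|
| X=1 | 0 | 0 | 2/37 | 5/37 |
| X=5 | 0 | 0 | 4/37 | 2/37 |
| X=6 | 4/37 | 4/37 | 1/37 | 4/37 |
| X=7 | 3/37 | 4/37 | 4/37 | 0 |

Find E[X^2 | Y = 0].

291/7

P(Y = 0) = 7/37.
Σ X^2·P over the event = 36·(4/37) + 49·(3/37) = 291/37.
E[X^2 | Y = 0] = (291/37) / (7/37) = 291/7.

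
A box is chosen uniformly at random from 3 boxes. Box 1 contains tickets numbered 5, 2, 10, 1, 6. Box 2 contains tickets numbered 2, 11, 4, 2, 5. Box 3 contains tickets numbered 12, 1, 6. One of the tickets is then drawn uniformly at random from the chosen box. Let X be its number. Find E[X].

239/45

E[X | box 1] = (5+2+10+1+6)/5 = 24/5.
E[X | box 2] = (2+11+4+2+5)/5 = 24/5.
E[X | box 3] = (12+1+6)/3 = 19/3.
E[X] = (1/3)·(24/5) + (1/3)·(24/5) + (1/3)·(19/3) = 239/45.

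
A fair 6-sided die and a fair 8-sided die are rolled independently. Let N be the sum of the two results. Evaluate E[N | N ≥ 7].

314/33

P(N ≥ 7) = 11/16.
Σ over the event: 7·1/8 + 8·1/8 + 9·1/8 + 10·5/48 + 11·1/12 + 12·1/16 + 13·1/24 + 14·1/48 = 157/24.
E[N | N ≥ 7] = (157/24) / (11/16) = 314/33.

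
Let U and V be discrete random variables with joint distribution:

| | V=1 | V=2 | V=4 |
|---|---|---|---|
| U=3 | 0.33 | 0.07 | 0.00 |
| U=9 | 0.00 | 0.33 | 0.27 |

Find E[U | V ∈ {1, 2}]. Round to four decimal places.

P(V ∈ {1, 2}) = 0.73.
Σ U·P over the event = 3·(0.33) + 3·(0.07) + 9·(0.33) = 4.17.
E[U | V ∈ {1, 2}] = (4.17) / (0.73) = 5.7123.

5.7123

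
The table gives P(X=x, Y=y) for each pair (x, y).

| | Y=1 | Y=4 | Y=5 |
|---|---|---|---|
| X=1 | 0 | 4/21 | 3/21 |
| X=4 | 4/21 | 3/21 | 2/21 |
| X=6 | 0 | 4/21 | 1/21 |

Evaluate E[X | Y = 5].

P(Y = 5) = 2/7.
Σ X·P over the event = 1·(3/21) + 4·(2/21) + 6·(1/21) = 17/21.
E[X | Y = 5] = (17/21) / (2/7) = 17/6.

17/6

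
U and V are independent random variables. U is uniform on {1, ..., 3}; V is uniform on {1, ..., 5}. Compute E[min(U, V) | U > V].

Outcomes with U > V: (2,1), (3,1), (3,2), each with probability 1/15.
E[min(U, V) | U > V] = (1 + 1 + 2) / 3 = 4/3.

4/3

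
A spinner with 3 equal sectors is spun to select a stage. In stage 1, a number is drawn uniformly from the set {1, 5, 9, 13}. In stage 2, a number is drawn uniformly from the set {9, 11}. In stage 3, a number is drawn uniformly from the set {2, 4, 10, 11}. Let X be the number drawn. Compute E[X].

E[X | stage 1] = (1+5+9+13)/4 = 7.
E[X | stage 2] = (9+11)/2 = 10.
E[X | stage 3] = (2+4+10+11)/4 = 27/4.
By the law of total expectation,
E[X] = (1/3)·(7) + (1/3)·(10) + (1/3)·(27/4) = 95/12.

95/12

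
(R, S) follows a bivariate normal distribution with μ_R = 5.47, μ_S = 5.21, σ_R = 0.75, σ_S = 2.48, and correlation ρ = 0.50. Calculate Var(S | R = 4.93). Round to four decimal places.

4.6128

For a bivariate normal, Var(S | R=x) = σ_S²(1 − ρ²).
Var(S | R=4.93) = (2.48)²·(1 − (0.50)²) = 6.1504·0.75 = 4.6128.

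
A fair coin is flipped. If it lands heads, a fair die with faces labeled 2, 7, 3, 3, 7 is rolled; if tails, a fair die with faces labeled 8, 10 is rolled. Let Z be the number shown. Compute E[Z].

67/10

E[Z | heads] = (2+7+3+3+7)/5 = 22/5.
E[Z | tails] = (8+10)/2 = 9.
E[Z] = (1/2)·(22/5) + (1/2)·(9) = 67/10.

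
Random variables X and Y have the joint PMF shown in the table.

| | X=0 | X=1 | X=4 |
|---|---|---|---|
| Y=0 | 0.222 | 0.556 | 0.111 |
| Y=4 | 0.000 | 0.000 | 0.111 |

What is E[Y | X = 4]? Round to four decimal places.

P(X = 4) = 0.222.
Σ Y·P over the event = 0·(0.111) + 4·(0.111) = 0.444.
E[Y | X = 4] = (0.444) / (0.222) = 2.0000.

2.0000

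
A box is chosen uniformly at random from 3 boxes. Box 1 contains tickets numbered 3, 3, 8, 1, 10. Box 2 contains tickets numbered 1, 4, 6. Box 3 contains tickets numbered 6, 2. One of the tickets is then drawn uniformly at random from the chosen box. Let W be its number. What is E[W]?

E[W | box 1] = (3+3+8+1+10)/5 = 5.
E[W | box 2] = (1+4+6)/3 = 11/3.
E[W | box 3] = (6+2)/2 = 4.
By the law of total expectation,
E[W] = (1/3)·(5) + (1/3)·(11/3) + (1/3)·(4) = 38/9.

38/9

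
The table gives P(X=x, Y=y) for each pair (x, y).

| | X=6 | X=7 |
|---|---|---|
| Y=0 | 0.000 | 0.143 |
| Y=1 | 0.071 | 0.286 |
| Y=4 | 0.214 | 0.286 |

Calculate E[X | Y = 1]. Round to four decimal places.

6.8011

P(Y = 1) = 0.357.
Σ X·P over the event = 6·(0.071) + 7·(0.286) = 2.428.
E[X | Y = 1] = (2.428) / (0.357) = 6.8011.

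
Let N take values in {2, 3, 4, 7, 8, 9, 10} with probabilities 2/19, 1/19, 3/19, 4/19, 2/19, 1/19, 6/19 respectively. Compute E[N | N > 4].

113/13

P(N > 4) = 13/19.
Σ over the event: 7·4/19 + 8·2/19 + 9·1/19 + 10·6/19 = 113/19.
E[N | N > 4] = (113/19) / (13/19) = 113/13.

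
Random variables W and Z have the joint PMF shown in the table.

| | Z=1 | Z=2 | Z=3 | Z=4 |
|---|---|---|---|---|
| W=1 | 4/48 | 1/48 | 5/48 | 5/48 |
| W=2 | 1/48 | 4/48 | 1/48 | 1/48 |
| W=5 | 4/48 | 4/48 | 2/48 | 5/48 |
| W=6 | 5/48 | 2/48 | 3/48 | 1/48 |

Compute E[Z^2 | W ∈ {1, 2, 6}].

P(W ∈ {1, 2, 6}) = 11/16.
Summing Z^2·P(W=x,Z=y) over the conditioning event gives 77/16.
E[Z^2 | W ∈ {1, 2, 6}] = (77/16) / (11/16) = 7.

7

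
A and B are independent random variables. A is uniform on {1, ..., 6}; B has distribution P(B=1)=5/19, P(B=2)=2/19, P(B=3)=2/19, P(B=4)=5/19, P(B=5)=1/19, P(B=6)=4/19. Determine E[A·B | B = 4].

14

P(B = 4) = 5/19.
Summing AB·P(x,y) over outcomes with B = 4 gives 70/19.
E[A·B | B = 4] = (70/19) / (5/19) = 14.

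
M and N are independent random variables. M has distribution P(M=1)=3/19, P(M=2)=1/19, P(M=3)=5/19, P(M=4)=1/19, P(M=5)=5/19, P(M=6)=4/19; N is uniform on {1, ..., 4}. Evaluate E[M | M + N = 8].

P(M + N = 8) = 5/38.
Summing M·P(x,y) over outcomes with M + N = 8 gives 53/76.
E[M | M + N = 8] = (53/76) / (5/38) = 53/10.

53/10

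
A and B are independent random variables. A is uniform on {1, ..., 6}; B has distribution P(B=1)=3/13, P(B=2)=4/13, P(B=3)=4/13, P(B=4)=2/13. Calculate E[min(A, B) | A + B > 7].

28/9

P(A + B > 7) = 3/13.
Summing min(A,B)·P(x,y) over outcomes with A + B > 7 gives 28/39.
E[min(A, B) | A + B > 7] = (28/39) / (3/13) = 28/9.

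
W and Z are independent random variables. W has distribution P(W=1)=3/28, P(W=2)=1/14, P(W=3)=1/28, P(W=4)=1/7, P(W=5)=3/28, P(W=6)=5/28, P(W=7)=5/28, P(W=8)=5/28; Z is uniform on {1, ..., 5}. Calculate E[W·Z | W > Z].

P(W > Z) = 103/140.
Summing WZ·P(x,y) over outcomes with W > Z gives 131/10.
E[W·Z | W > Z] = (131/10) / (103/140) = 1834/103.

1834/103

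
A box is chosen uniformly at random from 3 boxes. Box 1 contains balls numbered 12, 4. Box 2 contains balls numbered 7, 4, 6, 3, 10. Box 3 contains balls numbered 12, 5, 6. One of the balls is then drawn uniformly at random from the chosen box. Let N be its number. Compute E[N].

65/9

E[N | box 1] = (12+4)/2 = 8.
E[N | box 2] = (7+4+6+3+10)/5 = 6.
E[N | box 3] = (12+5+6)/3 = 23/3.
By the law of total expectation,
E[N] = (1/3)·(8) + (1/3)·(6) + (1/3)·(23/3) = 65/9.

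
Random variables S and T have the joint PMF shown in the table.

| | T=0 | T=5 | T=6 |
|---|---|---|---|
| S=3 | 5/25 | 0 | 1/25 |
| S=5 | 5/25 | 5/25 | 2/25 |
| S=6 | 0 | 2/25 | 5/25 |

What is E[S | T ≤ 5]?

P(T ≤ 5) = 17/25.
Σ S·P over the event = 3·(5/25) + 5·(5/25) + 5·(5/25) + 6·(2/25) = 77/25.
E[S | T ≤ 5] = (77/25) / (17/25) = 77/17.

77/17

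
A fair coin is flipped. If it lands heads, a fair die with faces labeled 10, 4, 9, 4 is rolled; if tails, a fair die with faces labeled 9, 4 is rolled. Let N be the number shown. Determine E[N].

E[N | heads] = (10+4+9+4)/4 = 27/4.
E[N | tails] = (9+4)/2 = 13/2.
By the law of total expectation,
E[N] = (1/2)·(27/4) + (1/2)·(13/2) = 53/8.

53/8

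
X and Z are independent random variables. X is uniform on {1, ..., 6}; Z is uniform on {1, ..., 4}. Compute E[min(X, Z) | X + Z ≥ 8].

10/3

Outcomes with X + Z ≥ 8: (4,4), (5,3), (5,4), (6,2), (6,3), (6,4), each with probability 1/24.
E[min(X, Z) | X + Z ≥ 8] = (4 + 3 + 4 + 2 + 3 + 4) / 6 = 10/3.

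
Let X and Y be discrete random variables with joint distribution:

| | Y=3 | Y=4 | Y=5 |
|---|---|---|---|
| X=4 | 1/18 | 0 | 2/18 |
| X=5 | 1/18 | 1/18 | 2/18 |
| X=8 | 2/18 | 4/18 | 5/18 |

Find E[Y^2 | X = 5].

P(X = 5) = 2/9.
Summing Y^2·P(X=x,Y=y) over the conditioning event gives 25/6.
E[Y^2 | X = 5] = (25/6) / (2/9) = 75/4.

75/4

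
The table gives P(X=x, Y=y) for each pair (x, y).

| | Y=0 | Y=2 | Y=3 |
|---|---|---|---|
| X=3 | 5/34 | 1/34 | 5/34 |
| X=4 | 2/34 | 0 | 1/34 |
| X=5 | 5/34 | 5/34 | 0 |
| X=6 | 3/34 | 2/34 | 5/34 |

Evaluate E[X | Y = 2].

5

P(Y = 2) = 4/17.
Σ X·P over the event = 3·(1/34) + 5·(5/34) + 6·(2/34) = 20/17.
E[X | Y = 2] = (20/17) / (4/17) = 5.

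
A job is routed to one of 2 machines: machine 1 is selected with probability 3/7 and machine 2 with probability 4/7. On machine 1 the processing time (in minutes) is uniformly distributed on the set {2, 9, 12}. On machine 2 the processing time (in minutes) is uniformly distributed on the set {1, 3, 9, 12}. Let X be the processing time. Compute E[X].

48/7

E[X | machine 1] = (2+9+12)/3 = 23/3.
E[X | machine 2] = (1+3+9+12)/4 = 25/4.
By the law of total expectation,
E[X] = (3/7)·(23/3) + (4/7)·(25/4) = 48/7.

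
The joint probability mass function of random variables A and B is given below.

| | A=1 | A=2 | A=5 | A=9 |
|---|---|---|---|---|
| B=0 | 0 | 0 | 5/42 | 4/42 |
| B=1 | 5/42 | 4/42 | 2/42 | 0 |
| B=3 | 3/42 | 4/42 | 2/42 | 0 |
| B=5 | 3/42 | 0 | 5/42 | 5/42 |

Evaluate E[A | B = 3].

P(B = 3) = 3/14.
Σ A·P over the event = 1·(3/42) + 2·(4/42) + 5·(2/42) = 1/2.
E[A | B = 3] = (1/2) / (3/14) = 7/3.

7/3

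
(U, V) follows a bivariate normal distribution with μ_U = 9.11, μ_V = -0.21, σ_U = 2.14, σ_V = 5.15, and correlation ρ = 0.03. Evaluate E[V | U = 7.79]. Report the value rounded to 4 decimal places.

E[V | U=x] = μ_V + ρ(σ_V/σ_U)(x − μ_U) for jointly normal variables.
E[V | U=7.79] = -0.21 + (0.03)·(5.15/2.14)·(7.79 − (9.11)) = -0.21 + (0.072196)·(-1.32) = -0.3053.

-0.3053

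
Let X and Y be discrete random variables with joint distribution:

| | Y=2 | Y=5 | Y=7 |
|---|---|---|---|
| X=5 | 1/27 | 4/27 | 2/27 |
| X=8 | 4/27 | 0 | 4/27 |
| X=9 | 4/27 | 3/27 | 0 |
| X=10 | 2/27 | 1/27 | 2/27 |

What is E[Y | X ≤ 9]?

P(X ≤ 9) = 22/27.
Σ Y·P over the event = 2·(1/27) + 5·(4/27) + 7·(2/27) + 2·(4/27) + 7·(4/27) + 2·(4/27) + 5·(3/27) = 95/27.
E[Y | X ≤ 9] = (95/27) / (22/27) = 95/22.

95/22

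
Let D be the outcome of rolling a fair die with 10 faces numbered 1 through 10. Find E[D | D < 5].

5/2

Given D < 5, D is equally likely to be any of {1, 2, 3, 4}.
E[D | D < 5] = (1 + 2 + 3 + 4) / 4 = 5/2.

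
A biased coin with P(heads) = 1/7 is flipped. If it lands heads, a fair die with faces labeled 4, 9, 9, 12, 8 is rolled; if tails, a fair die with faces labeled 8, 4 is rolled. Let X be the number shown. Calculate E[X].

E[X | heads] = (4+9+9+12+8)/5 = 42/5.
E[X | tails] = (8+4)/2 = 6.
E[X] = (1/7)·(42/5) + (6/7)·(6) = 222/35.

222/35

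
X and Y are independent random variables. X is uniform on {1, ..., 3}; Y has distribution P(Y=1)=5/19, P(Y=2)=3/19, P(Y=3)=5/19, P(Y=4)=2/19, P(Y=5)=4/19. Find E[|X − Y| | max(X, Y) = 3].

28/23

P(max(X, Y) = 3) = 23/57.
Summing |X−Y|·P(x,y) over outcomes with max(X, Y) = 3 gives 28/57.
E[|X − Y| | max(X, Y) = 3] = (28/57) / (23/57) = 28/23.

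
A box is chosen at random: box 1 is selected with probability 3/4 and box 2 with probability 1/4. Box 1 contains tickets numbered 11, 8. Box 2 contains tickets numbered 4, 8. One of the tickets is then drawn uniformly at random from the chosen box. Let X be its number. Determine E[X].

69/8

E[X | box 1] = (11+8)/2 = 19/2.
E[X | box 2] = (4+8)/2 = 6.
E[X] = (3/4)·(19/2) + (1/4)·(6) = 69/8.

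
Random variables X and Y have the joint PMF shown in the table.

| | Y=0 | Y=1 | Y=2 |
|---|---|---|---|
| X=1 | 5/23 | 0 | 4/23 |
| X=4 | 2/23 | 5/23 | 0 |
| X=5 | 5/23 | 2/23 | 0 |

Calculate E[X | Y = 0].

19/6

P(Y = 0) = 12/23.
Σ X·P over the event = 1·(5/23) + 4·(2/23) + 5·(5/23) = 38/23.
E[X | Y = 0] = (38/23) / (12/23) = 19/6.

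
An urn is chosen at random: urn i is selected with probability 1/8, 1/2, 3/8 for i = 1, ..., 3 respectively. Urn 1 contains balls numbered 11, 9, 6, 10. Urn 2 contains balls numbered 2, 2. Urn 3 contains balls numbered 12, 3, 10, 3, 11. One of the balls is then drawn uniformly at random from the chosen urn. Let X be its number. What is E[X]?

101/20

E[X | urn 1] = (11+9+6+10)/4 = 9.
E[X | urn 2] = (2+2)/2 = 2.
E[X | urn 3] = (12+3+10+3+11)/5 = 39/5.
By the law of total expectation,
E[X] = (1/8)·(9) + (1/2)·(2) + (3/8)·(39/5) = 101/20.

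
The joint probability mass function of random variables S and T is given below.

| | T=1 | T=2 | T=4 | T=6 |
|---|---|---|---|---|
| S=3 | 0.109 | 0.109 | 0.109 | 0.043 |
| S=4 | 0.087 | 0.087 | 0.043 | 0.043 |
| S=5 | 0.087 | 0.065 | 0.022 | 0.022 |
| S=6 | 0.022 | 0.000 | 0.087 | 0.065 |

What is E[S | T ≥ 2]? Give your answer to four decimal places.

4.2187

P(T ≥ 2) = 0.695.
Summing S·P(S=x,T=y) over the conditioning event gives 2.932.
E[S | T ≥ 2] = (2.932) / (0.695) = 4.2187.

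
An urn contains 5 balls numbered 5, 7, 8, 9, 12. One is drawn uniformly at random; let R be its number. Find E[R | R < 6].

P(R < 6) = 1/5.
Σ over the event: 5·1/5 = 1.
E[R | R < 6] = (1) / (1/5) = 5.

5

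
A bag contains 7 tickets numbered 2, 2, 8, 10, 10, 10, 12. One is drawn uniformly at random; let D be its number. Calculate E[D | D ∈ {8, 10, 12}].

P(D ∈ {8, 10, 12}) = 5/7.
Σ over the event: 8·1/7 + 10·3/7 + 12·1/7 = 50/7.
E[D | D ∈ {8, 10, 12}] = (50/7) / (5/7) = 10.

10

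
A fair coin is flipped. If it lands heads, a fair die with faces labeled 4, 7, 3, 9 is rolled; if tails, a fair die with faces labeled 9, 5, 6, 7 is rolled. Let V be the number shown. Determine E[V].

25/4

E[V | heads] = (4+7+3+9)/4 = 23/4.
E[V | tails] = (9+5+6+7)/4 = 27/4.
By the law of total expectation,
E[V] = (1/2)·(23/4) + (1/2)·(27/4) = 25/4.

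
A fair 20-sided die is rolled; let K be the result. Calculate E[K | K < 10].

5

Given K < 10, K is equally likely to be any of {1, 2, 3, 4, 5, 6, 7, 8, 9}.
E[K | K < 10] = (1 + 2 + 3 + 4 + 5 + 6 + 7 + 8 + 9) / 9 = 5.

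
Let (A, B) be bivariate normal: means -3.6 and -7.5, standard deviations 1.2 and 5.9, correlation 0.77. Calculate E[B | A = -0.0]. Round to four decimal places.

6.1290

The regression of B on A has slope ρ·σ_B/σ_A and passes through (μ_A, μ_B).
E[B | A=-0.0] = -7.5 + (0.77)·(5.9/1.2)·(-0.0 − (-3.6)) = -7.5 + (3.78583)·(3.6) = 6.1290.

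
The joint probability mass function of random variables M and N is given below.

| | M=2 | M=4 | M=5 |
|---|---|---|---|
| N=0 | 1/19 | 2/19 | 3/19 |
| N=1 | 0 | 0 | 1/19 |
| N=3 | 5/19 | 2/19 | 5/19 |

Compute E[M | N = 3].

43/12

P(N = 3) = 12/19.
Σ M·P over the event = 2·(5/19) + 4·(2/19) + 5·(5/19) = 43/19.
E[M | N = 3] = (43/19) / (12/19) = 43/12.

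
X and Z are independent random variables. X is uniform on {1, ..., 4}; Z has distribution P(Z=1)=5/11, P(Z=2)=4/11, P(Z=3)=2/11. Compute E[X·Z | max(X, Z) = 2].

P(max(X, Z) = 2) = 13/44.
Summing XZ·P(x,y) over outcomes with max(X, Z) = 2 gives 17/22.
E[X·Z | max(X, Z) = 2] = (17/22) / (13/44) = 34/13.

34/13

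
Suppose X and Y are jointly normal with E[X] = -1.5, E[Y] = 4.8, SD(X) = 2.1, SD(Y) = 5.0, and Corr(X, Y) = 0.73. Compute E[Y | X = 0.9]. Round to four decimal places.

The regression of Y on X has slope ρ·σ_Y/σ_X and passes through (μ_X, μ_Y).
E[Y | X=0.9] = 4.8 + (0.73)·(5.0/2.1)·(0.9 − (-1.5)) = 4.8 + (1.7381)·(2.4) = 8.9714.

8.9714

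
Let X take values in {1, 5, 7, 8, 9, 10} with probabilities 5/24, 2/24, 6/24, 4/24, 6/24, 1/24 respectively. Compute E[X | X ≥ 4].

P(X ≥ 4) = 19/24.
Σ over the event: 5·1/12 + 7·1/4 + 8·1/6 + 9·1/4 + 10·1/24 = 37/6.
E[X | X ≥ 4] = (37/6) / (19/24) = 148/19.

148/19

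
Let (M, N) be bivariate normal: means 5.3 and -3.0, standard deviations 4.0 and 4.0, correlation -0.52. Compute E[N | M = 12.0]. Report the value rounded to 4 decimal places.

-6.4840

E[N | M=x] = μ_N + ρ(σ_N/σ_M)(x − μ_M) for jointly normal variables.
E[N | M=12.0] = -3.0 + (-0.52)·(4.0/4.0)·(12.0 − (5.3)) = -3.0 + (-0.52)·(6.7) = -6.4840.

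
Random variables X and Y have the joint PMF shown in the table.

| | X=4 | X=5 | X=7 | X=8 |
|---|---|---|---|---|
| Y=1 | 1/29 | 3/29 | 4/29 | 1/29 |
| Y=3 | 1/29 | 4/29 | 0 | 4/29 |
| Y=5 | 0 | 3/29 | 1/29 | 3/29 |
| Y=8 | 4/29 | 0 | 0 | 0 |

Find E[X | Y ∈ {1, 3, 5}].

P(Y ∈ {1, 3, 5}) = 25/29.
Summing X·P(X=x,Y=y) over the conditioning event gives 157/29.
E[X | Y ∈ {1, 3, 5}] = (157/29) / (25/29) = 157/25.

157/25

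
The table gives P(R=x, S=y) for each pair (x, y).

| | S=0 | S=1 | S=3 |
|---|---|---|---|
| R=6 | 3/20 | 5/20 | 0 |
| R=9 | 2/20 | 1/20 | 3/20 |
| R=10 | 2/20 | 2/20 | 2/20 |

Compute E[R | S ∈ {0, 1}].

P(S ∈ {0, 1}) = 3/4.
Summing R·P(R=x,S=y) over the conditioning event gives 23/4.
E[R | S ∈ {0, 1}] = (23/4) / (3/4) = 23/3.

23/3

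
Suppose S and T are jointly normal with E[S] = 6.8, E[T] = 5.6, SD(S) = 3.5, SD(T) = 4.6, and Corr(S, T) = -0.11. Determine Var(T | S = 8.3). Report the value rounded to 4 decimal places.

Var(T | S=x) = (1 − ρ²)·σ_T².
Var(T | S=8.3) = (4.6)²·(1 − (-0.11)²) = 21.16·0.9879 = 20.9040.

20.9040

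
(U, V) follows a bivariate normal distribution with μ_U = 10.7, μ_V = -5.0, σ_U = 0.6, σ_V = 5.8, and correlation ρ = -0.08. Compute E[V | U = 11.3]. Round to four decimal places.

E[V | U=x] = μ_V + ρ(σ_V/σ_U)(x − μ_U) for jointly normal variables.
E[V | U=11.3] = -5.0 + (-0.08)·(5.8/0.6)·(11.3 − (10.7)) = -5.0 + (-0.77333)·(0.6) = -5.4640.

-5.4640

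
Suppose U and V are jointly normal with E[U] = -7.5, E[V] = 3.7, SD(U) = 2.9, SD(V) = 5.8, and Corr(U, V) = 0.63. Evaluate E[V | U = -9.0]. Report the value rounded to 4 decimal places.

1.8100

For a bivariate normal, E[V | U=x] = μ_V + ρ·(σ_V/σ_U)·(x − μ_U).
E[V | U=-9.0] = 3.7 + (0.63)·(5.8/2.9)·(-9.0 − (-7.5)) = 3.7 + (1.26)·(-1.5) = 1.8100.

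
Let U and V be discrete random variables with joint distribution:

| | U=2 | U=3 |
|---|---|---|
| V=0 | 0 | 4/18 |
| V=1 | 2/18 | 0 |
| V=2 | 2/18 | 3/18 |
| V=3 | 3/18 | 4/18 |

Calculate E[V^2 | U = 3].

P(U = 3) = 11/18.
Σ V^2·P over the event = 0·(4/18) + 4·(3/18) + 9·(4/18) = 8/3.
E[V^2 | U = 3] = (8/3) / (11/18) = 48/11.

48/11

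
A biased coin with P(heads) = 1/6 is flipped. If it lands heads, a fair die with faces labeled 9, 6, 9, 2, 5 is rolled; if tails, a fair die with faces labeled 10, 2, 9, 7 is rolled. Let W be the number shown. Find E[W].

E[W | heads] = (9+6+9+2+5)/5 = 31/5.
E[W | tails] = (10+2+9+7)/4 = 7.
E[W] = (1/6)·(31/5) + (5/6)·(7) = 103/15.

103/15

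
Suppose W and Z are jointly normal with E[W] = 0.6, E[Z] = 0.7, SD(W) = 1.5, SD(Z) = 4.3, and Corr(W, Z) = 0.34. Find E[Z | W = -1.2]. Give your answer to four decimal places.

E[Z | W=x] = μ_Z + ρ(σ_Z/σ_W)(x − μ_W) for jointly normal variables.
E[Z | W=-1.2] = 0.7 + (0.34)·(4.3/1.5)·(-1.2 − (0.6)) = 0.7 + (0.97467)·(-1.8) = -1.0544.

-1.0544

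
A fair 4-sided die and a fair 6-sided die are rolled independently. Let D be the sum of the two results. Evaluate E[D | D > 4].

62/9

P(D > 4) = 3/4.
Σ over the event: 5·1/6 + 6·1/6 + 7·1/6 + 8·1/8 + 9·1/12 + 10·1/24 = 31/6.
E[D | D > 4] = (31/6) / (3/4) = 62/9.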